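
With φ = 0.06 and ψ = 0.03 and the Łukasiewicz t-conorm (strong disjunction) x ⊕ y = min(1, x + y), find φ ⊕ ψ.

φ ⊕ ψ = min(1, 0.06 + 0.03) = min(1, 0.09) = 0.09
For comparison, the Gödel t-conorm max(x, y) would give 0.06.

0.09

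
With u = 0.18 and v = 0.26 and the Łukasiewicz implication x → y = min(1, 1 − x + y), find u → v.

u → v = min(1, 1 − 0.18 + 0.26) = min(1, 1.08) = 1.00
For comparison, the Gödel implication (1 if x ≤ y else y) would give 1.00.

1.00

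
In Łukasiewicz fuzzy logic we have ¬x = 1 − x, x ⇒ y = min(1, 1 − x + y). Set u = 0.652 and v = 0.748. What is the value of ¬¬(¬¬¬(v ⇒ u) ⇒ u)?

1.000

v ⇒ u = min(1, 1 − 0.748 + 0.652) = min(1, 0.904) = 0.904
¬(v ⇒ u) = 1 − 0.904 = 0.096
¬¬(v ⇒ u) = 1 − 0.096 = 0.904
¬¬¬(v ⇒ u) = 1 − 0.904 = 0.096
¬¬¬(v ⇒ u) ⇒ u = min(1, 1 − 0.096 + 0.652) = min(1, 1.556) = 1.000
¬(¬¬¬(v ⇒ u) ⇒ u) = 1 − 1.000 = 0.000
¬¬(¬¬¬(v ⇒ u) ⇒ u) = 1 − 0.000 = 1.000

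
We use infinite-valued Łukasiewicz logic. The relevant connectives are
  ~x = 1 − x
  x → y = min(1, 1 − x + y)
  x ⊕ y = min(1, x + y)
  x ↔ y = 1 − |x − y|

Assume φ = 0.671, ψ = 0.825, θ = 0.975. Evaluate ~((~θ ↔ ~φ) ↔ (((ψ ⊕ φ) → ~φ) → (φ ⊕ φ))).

~θ = 1 − 0.975 = 0.025
~φ = 1 − 0.671 = 0.329
~θ ↔ ~φ = 1 − |0.025 − 0.329| = 1 − 0.304 = 0.696
ψ ⊕ φ = min(1, 0.825 + 0.671) = min(1, 1.496) = 1.000
(ψ ⊕ φ) → ~φ = min(1, 1 − 1.000 + 0.329) = min(1, 0.329) = 0.329
φ ⊕ φ = min(1, 0.671 + 0.671) = min(1, 1.342) = 1.000
((ψ ⊕ φ) → ~φ) → (φ ⊕ φ) = min(1, 1 − 0.329 + 1.000) = min(1, 1.671) = 1.000
(~θ ↔ ~φ) ↔ (((ψ ⊕ φ) → ~φ) → (φ ⊕ φ)) = 1 − |0.696 − 1.000| = 1 − 0.304 = 0.696
~((~θ ↔ ~φ) ↔ (((ψ ⊕ φ) → ~φ) → (φ ⊕ φ))) = 1 − 0.696 = 0.304

0.304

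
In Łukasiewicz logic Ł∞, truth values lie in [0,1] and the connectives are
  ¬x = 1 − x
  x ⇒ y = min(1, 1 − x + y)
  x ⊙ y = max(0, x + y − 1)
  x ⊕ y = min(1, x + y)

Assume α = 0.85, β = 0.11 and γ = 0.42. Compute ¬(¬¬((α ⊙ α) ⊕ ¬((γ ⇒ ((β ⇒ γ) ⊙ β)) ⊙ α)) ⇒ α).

α ⊙ α = max(0, 0.85 + 0.85 − 1) = max(0, 0.70) = 0.70
β ⇒ γ = min(1, 1 − 0.11 + 0.42) = min(1, 1.31) = 1.00
(β ⇒ γ) ⊙ β = max(0, 1.00 + 0.11 − 1) = max(0, 0.11) = 0.11
γ ⇒ ((β ⇒ γ) ⊙ β) = min(1, 1 − 0.42 + 0.11) = min(1, 0.69) = 0.69
(γ ⇒ ((β ⇒ γ) ⊙ β)) ⊙ α = max(0, 0.69 + 0.85 − 1) = max(0, 0.54) = 0.54
¬((γ ⇒ ((β ⇒ γ) ⊙ β)) ⊙ α) = 1 − 0.54 = 0.46
(α ⊙ α) ⊕ ¬((γ ⇒ ((β ⇒ γ) ⊙ β)) ⊙ α) = min(1, 0.70 + 0.46) = min(1, 1.16) = 1.00
¬((α ⊙ α) ⊕ ¬((γ ⇒ ((β ⇒ γ) ⊙ β)) ⊙ α)) = 1 − 1.00 = 0.00
¬¬((α ⊙ α) ⊕ ¬((γ ⇒ ((β ⇒ γ) ⊙ β)) ⊙ α)) = 1 − 0.00 = 1.00
¬¬((α ⊙ α) ⊕ ¬((γ ⇒ ((β ⇒ γ) ⊙ β)) ⊙ α)) ⇒ α = min(1, 1 − 1.00 + 0.85) = min(1, 0.85) = 0.85
¬(¬¬((α ⊙ α) ⊕ ¬((γ ⇒ ((β ⇒ γ) ⊙ β)) ⊙ α)) ⇒ α) = 1 − 0.85 = 0.15

0.15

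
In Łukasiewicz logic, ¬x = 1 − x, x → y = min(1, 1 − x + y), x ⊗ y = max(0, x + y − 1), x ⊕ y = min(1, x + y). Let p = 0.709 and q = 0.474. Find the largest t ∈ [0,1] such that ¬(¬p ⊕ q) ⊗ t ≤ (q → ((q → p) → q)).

¬p = 1 − 0.709 = 0.291
¬p ⊕ q = min(1, 0.291 + 0.474) = min(1, 0.765) = 0.765
¬(¬p ⊕ q) = 1 − 0.765 = 0.235
So the left factor is ¬(¬p ⊕ q) = 0.235.
q → p = min(1, 1 − 0.474 + 0.709) = min(1, 1.235) = 1.000
(q → p) → q = min(1, 1 − 1.000 + 0.474) = min(1, 0.474) = 0.474
q → ((q → p) → q) = min(1, 1 − 0.474 + 0.474) = min(1, 1.000) = 1.000
So the right-hand bound is q → ((q → p) → q) = 1.000.
The residuum of the Łukasiewicz t-norm gives the supremum: min(1, 1 − 0.235 + 1.000).
1 − 0.235 + 1.000 = 1.765, so t = min(1, 1.765) = 1.000.
Check: 0.235 ⊗ 1.000 = max(0, 0.235) = 0.235 ≤ 1.000.

1.000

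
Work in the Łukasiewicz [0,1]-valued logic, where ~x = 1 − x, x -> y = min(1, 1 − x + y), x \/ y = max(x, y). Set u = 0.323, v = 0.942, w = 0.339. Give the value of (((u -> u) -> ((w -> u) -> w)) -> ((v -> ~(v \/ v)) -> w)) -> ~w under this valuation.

0.661

u -> u = min(1, 1 − 0.323 + 0.323) = min(1, 1.000) = 1.000
w -> u = min(1, 1 − 0.339 + 0.323) = min(1, 0.984) = 0.984
(w -> u) -> w = min(1, 1 − 0.984 + 0.339) = min(1, 0.355) = 0.355
(u -> u) -> ((w -> u) -> w) = min(1, 1 − 1.000 + 0.355) = min(1, 0.355) = 0.355
v \/ v = max(0.942, 0.942) = 0.942
~(v \/ v) = 1 − 0.942 = 0.058
v -> ~(v \/ v) = min(1, 1 − 0.942 + 0.058) = min(1, 0.116) = 0.116
(v -> ~(v \/ v)) -> w = min(1, 1 − 0.116 + 0.339) = min(1, 1.223) = 1.000
((u -> u) -> ((w -> u) -> w)) -> ((v -> ~(v \/ v)) -> w) = min(1, 1 − 0.355 + 1.000) = min(1, 1.645) = 1.000
~w = 1 − 0.339 = 0.661
(((u -> u) -> ((w -> u) -> w)) -> ((v -> ~(v \/ v)) -> w)) -> ~w = min(1, 1 − 1.000 + 0.661) = min(1, 0.661) = 0.661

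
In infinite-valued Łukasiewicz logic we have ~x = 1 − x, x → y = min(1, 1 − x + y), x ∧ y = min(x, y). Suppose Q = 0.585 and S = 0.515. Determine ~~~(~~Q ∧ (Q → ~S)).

~Q = 1 − 0.585 = 0.415
~~Q = 1 − 0.415 = 0.585
~S = 1 − 0.515 = 0.485
Q → ~S = min(1, 1 − 0.585 + 0.485) = min(1, 0.900) = 0.900
~~Q ∧ (Q → ~S) = min(0.585, 0.900) = 0.585
~(~~Q ∧ (Q → ~S)) = 1 − 0.585 = 0.415
~~(~~Q ∧ (Q → ~S)) = 1 − 0.415 = 0.585
~~~(~~Q ∧ (Q → ~S)) = 1 − 0.585 = 0.415

0.415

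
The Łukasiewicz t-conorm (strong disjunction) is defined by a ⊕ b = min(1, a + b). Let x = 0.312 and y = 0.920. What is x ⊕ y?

1.000

x ⊕ y = min(1, 0.312 + 0.920) = min(1, 1.232) = 1.000
For comparison, the Gödel t-conorm max(a, b) would give 0.920.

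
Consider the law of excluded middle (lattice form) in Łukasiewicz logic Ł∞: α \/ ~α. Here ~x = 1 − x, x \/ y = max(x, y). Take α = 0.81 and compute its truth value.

0.81

~α = 1 − 0.81 = 0.19
α \/ ~α = max(0.81, 0.19) = 0.81
(The value 0.81 < 1 shows this instance is not satisfied; not a Ł∞-tautology — its value is max(a, 1−a).)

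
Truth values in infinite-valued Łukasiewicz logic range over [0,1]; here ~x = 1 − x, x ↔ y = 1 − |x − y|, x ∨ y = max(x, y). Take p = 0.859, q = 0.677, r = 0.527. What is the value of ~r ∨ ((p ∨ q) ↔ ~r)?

~r = 1 − 0.527 = 0.473
p ∨ q = max(0.859, 0.677) = 0.859
(p ∨ q) ↔ ~r = 1 − |0.859 − 0.473| = 1 − 0.386 = 0.614
~r ∨ ((p ∨ q) ↔ ~r) = max(0.473, 0.614) = 0.614

0.614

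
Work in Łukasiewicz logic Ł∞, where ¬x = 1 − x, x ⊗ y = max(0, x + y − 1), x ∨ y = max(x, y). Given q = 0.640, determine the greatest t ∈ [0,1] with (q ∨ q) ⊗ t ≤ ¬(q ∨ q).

q ∨ q = max(0.640, 0.640) = 0.640
So the left factor is q ∨ q = 0.640.
¬(q ∨ q) = 1 − 0.640 = 0.360
So the right-hand bound is ¬(q ∨ q) = 0.360.
The residuum of the Łukasiewicz t-norm gives the supremum: min(1, 1 − 0.640 + 0.360).
1 − 0.640 + 0.360 = 0.720, so t = min(1, 0.720) = 0.720.
Check: 0.640 ⊗ 0.720 = max(0, 0.360) = 0.360 ≤ 0.360.

0.720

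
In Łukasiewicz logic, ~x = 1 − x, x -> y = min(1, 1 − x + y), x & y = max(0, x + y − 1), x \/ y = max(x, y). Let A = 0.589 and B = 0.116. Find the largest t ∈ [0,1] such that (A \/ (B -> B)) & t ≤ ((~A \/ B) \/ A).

0.589

B -> B = min(1, 1 − 0.116 + 0.116) = min(1, 1.000) = 1.000
A \/ (B -> B) = max(0.589, 1.000) = 1.000
So the left factor is A \/ (B -> B) = 1.000.
~A = 1 − 0.589 = 0.411
~A \/ B = max(0.411, 0.116) = 0.411
(~A \/ B) \/ A = max(0.411, 0.589) = 0.589
So the right-hand bound is (~A \/ B) \/ A = 0.589.
The residuum of the Łukasiewicz t-norm gives the supremum: min(1, 1 − 1.000 + 0.589).
1 − 1.000 + 0.589 = 0.589, so t = min(1, 0.589) = 0.589.
Check: 1.000 & 0.589 = max(0, 0.589) = 0.589 ≤ 0.589.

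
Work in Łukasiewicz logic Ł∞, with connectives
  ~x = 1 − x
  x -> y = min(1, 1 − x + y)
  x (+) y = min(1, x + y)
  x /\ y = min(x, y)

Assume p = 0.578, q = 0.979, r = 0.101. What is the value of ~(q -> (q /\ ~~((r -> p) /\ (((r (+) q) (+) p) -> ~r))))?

r -> p = min(1, 1 − 0.101 + 0.578) = min(1, 1.477) = 1.000
r (+) q = min(1, 0.101 + 0.979) = min(1, 1.080) = 1.000
(r (+) q) (+) p = min(1, 1.000 + 0.578) = min(1, 1.578) = 1.000
~r = 1 − 0.101 = 0.899
((r (+) q) (+) p) -> ~r = min(1, 1 − 1.000 + 0.899) = min(1, 0.899) = 0.899
(r -> p) /\ (((r (+) q) (+) p) -> ~r) = min(1.000, 0.899) = 0.899
~((r -> p) /\ (((r (+) q) (+) p) -> ~r)) = 1 − 0.899 = 0.101
~~((r -> p) /\ (((r (+) q) (+) p) -> ~r)) = 1 − 0.101 = 0.899
q /\ ~~((r -> p) /\ (((r (+) q) (+) p) -> ~r)) = min(0.979, 0.899) = 0.899
q -> (q /\ ~~((r -> p) /\ (((r (+) q) (+) p) -> ~r))) = min(1, 1 − 0.979 + 0.899) = min(1, 0.920) = 0.920
~(q -> (q /\ ~~((r -> p) /\ (((r (+) q) (+) p) -> ~r)))) = 1 − 0.920 = 0.080

0.080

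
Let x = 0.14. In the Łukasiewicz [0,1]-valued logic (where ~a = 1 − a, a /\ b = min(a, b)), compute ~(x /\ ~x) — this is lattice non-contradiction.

~x = 1 − 0.14 = 0.86
x /\ ~x = min(0.14, 0.86) = 0.14
~(x /\ ~x) = 1 − 0.14 = 0.86
(The value 0.86 < 1 shows this instance is not satisfied; not a Ł∞-tautology — its value is 1 − min(a, 1−a).)

0.86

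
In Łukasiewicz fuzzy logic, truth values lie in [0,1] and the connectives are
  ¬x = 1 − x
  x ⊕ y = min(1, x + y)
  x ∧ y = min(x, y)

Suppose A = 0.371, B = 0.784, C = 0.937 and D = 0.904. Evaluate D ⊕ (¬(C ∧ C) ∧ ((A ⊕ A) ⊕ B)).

0.967

C ∧ C = min(0.937, 0.937) = 0.937
¬(C ∧ C) = 1 − 0.937 = 0.063
A ⊕ A = min(1, 0.371 + 0.371) = min(1, 0.742) = 0.742
(A ⊕ A) ⊕ B = min(1, 0.742 + 0.784) = min(1, 1.526) = 1.000
¬(C ∧ C) ∧ ((A ⊕ A) ⊕ B) = min(0.063, 1.000) = 0.063
D ⊕ (¬(C ∧ C) ∧ ((A ⊕ A) ⊕ B)) = min(1, 0.904 + 0.063) = min(1, 0.967) = 0.967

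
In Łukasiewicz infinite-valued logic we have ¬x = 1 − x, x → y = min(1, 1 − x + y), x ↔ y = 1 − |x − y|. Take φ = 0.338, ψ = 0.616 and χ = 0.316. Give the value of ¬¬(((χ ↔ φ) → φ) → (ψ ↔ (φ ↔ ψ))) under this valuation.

1.000

χ ↔ φ = 1 − |0.316 − 0.338| = 1 − 0.022 = 0.978
(χ ↔ φ) → φ = min(1, 1 − 0.978 + 0.338) = min(1, 0.360) = 0.360
φ ↔ ψ = 1 − |0.338 − 0.616| = 1 − 0.278 = 0.722
ψ ↔ (φ ↔ ψ) = 1 − |0.616 − 0.722| = 1 − 0.106 = 0.894
((χ ↔ φ) → φ) → (ψ ↔ (φ ↔ ψ)) = min(1, 1 − 0.360 + 0.894) = min(1, 1.534) = 1.000
¬(((χ ↔ φ) → φ) → (ψ ↔ (φ ↔ ψ))) = 1 − 1.000 = 0.000
¬¬(((χ ↔ φ) → φ) → (ψ ↔ (φ ↔ ψ))) = 1 − 0.000 = 1.000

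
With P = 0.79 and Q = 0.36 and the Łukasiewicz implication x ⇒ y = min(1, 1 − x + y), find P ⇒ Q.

P ⇒ Q = min(1, 1 − 0.79 + 0.36) = min(1, 0.57) = 0.57
For comparison, the Gödel implication (1 if x ≤ y else y) would give 0.36.

0.57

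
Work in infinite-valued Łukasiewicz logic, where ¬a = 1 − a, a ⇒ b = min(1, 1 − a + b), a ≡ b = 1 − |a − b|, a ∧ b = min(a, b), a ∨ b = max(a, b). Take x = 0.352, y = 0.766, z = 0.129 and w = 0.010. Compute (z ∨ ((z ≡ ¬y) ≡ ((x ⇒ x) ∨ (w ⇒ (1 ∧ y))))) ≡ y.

¬y = 1 − 0.766 = 0.234
z ≡ ¬y = 1 − |0.129 − 0.234| = 1 − 0.105 = 0.895
x ⇒ x = min(1, 1 − 0.352 + 0.352) = min(1, 1.000) = 1.000
1 ∧ y = min(1.000, 0.766) = 0.766
w ⇒ (1 ∧ y) = min(1, 1 − 0.010 + 0.766) = min(1, 1.756) = 1.000
(x ⇒ x) ∨ (w ⇒ (1 ∧ y)) = max(1.000, 1.000) = 1.000
(z ≡ ¬y) ≡ ((x ⇒ x) ∨ (w ⇒ (1 ∧ y))) = 1 − |0.895 − 1.000| = 1 − 0.105 = 0.895
z ∨ ((z ≡ ¬y) ≡ ((x ⇒ x) ∨ (w ⇒ (1 ∧ y)))) = max(0.129, 0.895) = 0.895
(z ∨ ((z ≡ ¬y) ≡ ((x ⇒ x) ∨ (w ⇒ (1 ∧ y))))) ≡ y = 1 − |0.895 − 0.766| = 1 − 0.129 = 0.871

0.871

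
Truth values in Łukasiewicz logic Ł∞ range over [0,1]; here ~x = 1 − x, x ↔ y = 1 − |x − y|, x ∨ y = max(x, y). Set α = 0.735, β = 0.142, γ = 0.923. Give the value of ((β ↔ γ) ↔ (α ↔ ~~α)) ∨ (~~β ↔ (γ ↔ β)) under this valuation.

0.923

β ↔ γ = 1 − |0.142 − 0.923| = 1 − 0.781 = 0.219
~α = 1 − 0.735 = 0.265
~~α = 1 − 0.265 = 0.735
α ↔ ~~α = 1 − |0.735 − 0.735| = 1 − 0.000 = 1.000
(β ↔ γ) ↔ (α ↔ ~~α) = 1 − |0.219 − 1.000| = 1 − 0.781 = 0.219
~β = 1 − 0.142 = 0.858
~~β = 1 − 0.858 = 0.142
γ ↔ β = 1 − |0.923 − 0.142| = 1 − 0.781 = 0.219
~~β ↔ (γ ↔ β) = 1 − |0.142 − 0.219| = 1 − 0.077 = 0.923
((β ↔ γ) ↔ (α ↔ ~~α)) ∨ (~~β ↔ (γ ↔ β)) = max(0.219, 0.923) = 0.923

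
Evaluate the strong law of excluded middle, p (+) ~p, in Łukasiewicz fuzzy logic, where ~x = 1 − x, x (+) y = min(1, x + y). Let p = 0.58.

~p = 1 − 0.58 = 0.42
p (+) ~p = min(1, 0.58 + 0.42) = min(1, 1.00) = 1.00
(As expected: always 1 in Ł∞ since a ⊕ (1−a) = 1.)

1.00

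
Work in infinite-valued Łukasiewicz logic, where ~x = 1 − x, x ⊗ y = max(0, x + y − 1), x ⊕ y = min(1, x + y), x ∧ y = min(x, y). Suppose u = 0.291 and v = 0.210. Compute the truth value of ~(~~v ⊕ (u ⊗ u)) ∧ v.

0.210

~v = 1 − 0.210 = 0.790
~~v = 1 − 0.790 = 0.210
u ⊗ u = max(0, 0.291 + 0.291 − 1) = max(0, -0.418) = 0.000
~~v ⊕ (u ⊗ u) = min(1, 0.210 + 0.000) = min(1, 0.210) = 0.210
~(~~v ⊕ (u ⊗ u)) = 1 − 0.210 = 0.790
~(~~v ⊕ (u ⊗ u)) ∧ v = min(0.790, 0.210) = 0.210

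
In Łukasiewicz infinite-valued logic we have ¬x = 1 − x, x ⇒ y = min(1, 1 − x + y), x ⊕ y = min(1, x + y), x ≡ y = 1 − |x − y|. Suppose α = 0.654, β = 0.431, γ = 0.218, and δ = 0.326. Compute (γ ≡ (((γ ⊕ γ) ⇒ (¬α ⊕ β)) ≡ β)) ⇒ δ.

γ ⊕ γ = min(1, 0.218 + 0.218) = min(1, 0.436) = 0.436
¬α = 1 − 0.654 = 0.346
¬α ⊕ β = min(1, 0.346 + 0.431) = min(1, 0.777) = 0.777
(γ ⊕ γ) ⇒ (¬α ⊕ β) = min(1, 1 − 0.436 + 0.777) = min(1, 1.341) = 1.000
((γ ⊕ γ) ⇒ (¬α ⊕ β)) ≡ β = 1 − |1.000 − 0.431| = 1 − 0.569 = 0.431
γ ≡ (((γ ⊕ γ) ⇒ (¬α ⊕ β)) ≡ β) = 1 − |0.218 − 0.431| = 1 − 0.213 = 0.787
(γ ≡ (((γ ⊕ γ) ⇒ (¬α ⊕ β)) ≡ β)) ⇒ δ = min(1, 1 − 0.787 + 0.326) = min(1, 0.539) = 0.539

0.539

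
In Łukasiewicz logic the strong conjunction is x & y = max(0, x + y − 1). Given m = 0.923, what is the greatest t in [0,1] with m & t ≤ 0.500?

The residuum of the Łukasiewicz t-norm gives the supremum: min(1, 1 − 0.923 + 0.500).
1 − 0.923 + 0.500 = 0.577, so t = min(1, 0.577) = 0.577.
Check: 0.923 & 0.577 = max(0, 0.500) = 0.500 ≤ 0.500.

0.577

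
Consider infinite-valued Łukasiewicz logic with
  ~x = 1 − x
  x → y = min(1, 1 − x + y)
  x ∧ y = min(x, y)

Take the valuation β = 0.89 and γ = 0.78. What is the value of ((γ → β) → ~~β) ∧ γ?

0.78

γ → β = min(1, 1 − 0.78 + 0.89) = min(1, 1.11) = 1.00
~β = 1 − 0.89 = 0.11
~~β = 1 − 0.11 = 0.89
(γ → β) → ~~β = min(1, 1 − 1.00 + 0.89) = min(1, 0.89) = 0.89
((γ → β) → ~~β) ∧ γ = min(0.89, 0.78) = 0.78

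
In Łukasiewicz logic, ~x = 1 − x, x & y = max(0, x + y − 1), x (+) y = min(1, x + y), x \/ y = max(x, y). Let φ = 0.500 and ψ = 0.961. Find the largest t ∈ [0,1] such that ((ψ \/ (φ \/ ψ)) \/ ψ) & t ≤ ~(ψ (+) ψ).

φ \/ ψ = max(0.500, 0.961) = 0.961
ψ \/ (φ \/ ψ) = max(0.961, 0.961) = 0.961
(ψ \/ (φ \/ ψ)) \/ ψ = max(0.961, 0.961) = 0.961
So the left factor is (ψ \/ (φ \/ ψ)) \/ ψ = 0.961.
ψ (+) ψ = min(1, 0.961 + 0.961) = min(1, 1.922) = 1.000
~(ψ (+) ψ) = 1 − 1.000 = 0.000
So the right-hand bound is ~(ψ (+) ψ) = 0.000.
The residuum of the Łukasiewicz t-norm gives the supremum: min(1, 1 − 0.961 + 0.000).
1 − 0.961 + 0.000 = 0.039, so t = min(1, 0.039) = 0.039.
Check: 0.961 & 0.039 = max(0, 0.000) = 0.000 ≤ 0.000.

0.039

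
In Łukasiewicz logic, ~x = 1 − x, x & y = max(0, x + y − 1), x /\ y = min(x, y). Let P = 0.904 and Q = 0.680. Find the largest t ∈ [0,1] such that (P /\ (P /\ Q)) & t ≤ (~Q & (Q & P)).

0.320

P /\ Q = min(0.904, 0.680) = 0.680
P /\ (P /\ Q) = min(0.904, 0.680) = 0.680
So the left factor is P /\ (P /\ Q) = 0.680.
~Q = 1 − 0.680 = 0.320
Q & P = max(0, 0.680 + 0.904 − 1) = max(0, 0.584) = 0.584
~Q & (Q & P) = max(0, 0.320 + 0.584 − 1) = max(0, -0.096) = 0.000
So the right-hand bound is ~Q & (Q & P) = 0.000.
The residuum of the Łukasiewicz t-norm gives the supremum: min(1, 1 − 0.680 + 0.000).
1 − 0.680 + 0.000 = 0.320, so t = min(1, 0.320) = 0.320.
Check: 0.680 & 0.320 = max(0, 0.000) = 0.000 ≤ 0.000.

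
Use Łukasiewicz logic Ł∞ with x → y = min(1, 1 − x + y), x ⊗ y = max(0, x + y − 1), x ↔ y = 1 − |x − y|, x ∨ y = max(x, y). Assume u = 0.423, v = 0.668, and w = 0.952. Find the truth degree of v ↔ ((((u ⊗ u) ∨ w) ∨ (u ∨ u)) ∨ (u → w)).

0.668

u ⊗ u = max(0, 0.423 + 0.423 − 1) = max(0, -0.154) = 0.000
(u ⊗ u) ∨ w = max(0.000, 0.952) = 0.952
u ∨ u = max(0.423, 0.423) = 0.423
((u ⊗ u) ∨ w) ∨ (u ∨ u) = max(0.952, 0.423) = 0.952
u → w = min(1, 1 − 0.423 + 0.952) = min(1, 1.529) = 1.000
(((u ⊗ u) ∨ w) ∨ (u ∨ u)) ∨ (u → w) = max(0.952, 1.000) = 1.000
v ↔ ((((u ⊗ u) ∨ w) ∨ (u ∨ u)) ∨ (u → w)) = 1 − |0.668 − 1.000| = 1 − 0.332 = 0.668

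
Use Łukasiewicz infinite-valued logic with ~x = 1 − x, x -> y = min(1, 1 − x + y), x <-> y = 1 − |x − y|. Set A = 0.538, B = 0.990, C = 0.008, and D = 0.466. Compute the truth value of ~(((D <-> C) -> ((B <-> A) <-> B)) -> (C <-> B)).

D <-> C = 1 − |0.466 − 0.008| = 1 − 0.458 = 0.542
B <-> A = 1 − |0.990 − 0.538| = 1 − 0.452 = 0.548
(B <-> A) <-> B = 1 − |0.548 − 0.990| = 1 − 0.442 = 0.558
(D <-> C) -> ((B <-> A) <-> B) = min(1, 1 − 0.542 + 0.558) = min(1, 1.016) = 1.000
C <-> B = 1 − |0.008 − 0.990| = 1 − 0.982 = 0.018
((D <-> C) -> ((B <-> A) <-> B)) -> (C <-> B) = min(1, 1 − 1.000 + 0.018) = min(1, 0.018) = 0.018
~(((D <-> C) -> ((B <-> A) <-> B)) -> (C <-> B)) = 1 − 0.018 = 0.982

0.982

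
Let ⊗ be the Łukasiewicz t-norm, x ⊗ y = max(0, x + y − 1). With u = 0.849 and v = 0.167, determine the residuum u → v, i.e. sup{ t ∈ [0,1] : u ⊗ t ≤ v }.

0.318

The residuum of the Łukasiewicz t-norm gives the supremum: min(1, 1 − 0.849 + 0.167).
1 − 0.849 + 0.167 = 0.318, so t = min(1, 0.318) = 0.318.
Check: 0.849 ⊗ 0.318 = max(0, 0.167) = 0.167 ≤ 0.167.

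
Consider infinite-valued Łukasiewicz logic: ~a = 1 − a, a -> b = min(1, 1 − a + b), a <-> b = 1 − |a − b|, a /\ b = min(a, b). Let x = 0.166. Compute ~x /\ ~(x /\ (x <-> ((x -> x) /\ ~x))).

~x = 1 − 0.166 = 0.834
x -> x = min(1, 1 − 0.166 + 0.166) = min(1, 1.000) = 1.000
(x -> x) /\ ~x = min(1.000, 0.834) = 0.834
x <-> ((x -> x) /\ ~x) = 1 − |0.166 − 0.834| = 1 − 0.668 = 0.332
x /\ (x <-> ((x -> x) /\ ~x)) = min(0.166, 0.332) = 0.166
~(x /\ (x <-> ((x -> x) /\ ~x))) = 1 − 0.166 = 0.834
~x /\ ~(x /\ (x <-> ((x -> x) /\ ~x))) = min(0.834, 0.834) = 0.834

0.834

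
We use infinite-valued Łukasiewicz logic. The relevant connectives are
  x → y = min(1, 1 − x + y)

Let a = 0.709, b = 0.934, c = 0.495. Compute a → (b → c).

b → c = min(1, 1 − 0.934 + 0.495) = min(1, 0.561) = 0.561
a → (b → c) = min(1, 1 − 0.709 + 0.561) = min(1, 0.852) = 0.852

0.852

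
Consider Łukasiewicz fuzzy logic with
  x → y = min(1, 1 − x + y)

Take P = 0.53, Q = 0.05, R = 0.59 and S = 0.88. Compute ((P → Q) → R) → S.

0.88

P → Q = min(1, 1 − 0.53 + 0.05) = min(1, 0.52) = 0.52
(P → Q) → R = min(1, 1 − 0.52 + 0.59) = min(1, 1.07) = 1.00
((P → Q) → R) → S = min(1, 1 − 1.00 + 0.88) = min(1, 0.88) = 0.88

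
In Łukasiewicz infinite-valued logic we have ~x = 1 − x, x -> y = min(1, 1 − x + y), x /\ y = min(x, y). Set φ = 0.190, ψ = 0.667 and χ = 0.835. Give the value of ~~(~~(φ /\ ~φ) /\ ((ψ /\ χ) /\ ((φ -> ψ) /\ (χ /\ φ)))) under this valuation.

~φ = 1 − 0.190 = 0.810
φ /\ ~φ = min(0.190, 0.810) = 0.190
~(φ /\ ~φ) = 1 − 0.190 = 0.810
~~(φ /\ ~φ) = 1 − 0.810 = 0.190
ψ /\ χ = min(0.667, 0.835) = 0.667
φ -> ψ = min(1, 1 − 0.190 + 0.667) = min(1, 1.477) = 1.000
χ /\ φ = min(0.835, 0.190) = 0.190
(φ -> ψ) /\ (χ /\ φ) = min(1.000, 0.190) = 0.190
(ψ /\ χ) /\ ((φ -> ψ) /\ (χ /\ φ)) = min(0.667, 0.190) = 0.190
~~(φ /\ ~φ) /\ ((ψ /\ χ) /\ ((φ -> ψ) /\ (χ /\ φ))) = min(0.190, 0.190) = 0.190
~(~~(φ /\ ~φ) /\ ((ψ /\ χ) /\ ((φ -> ψ) /\ (χ /\ φ)))) = 1 − 0.190 = 0.810
~~(~~(φ /\ ~φ) /\ ((ψ /\ χ) /\ ((φ -> ψ) /\ (χ /\ φ)))) = 1 − 0.810 = 0.190

0.190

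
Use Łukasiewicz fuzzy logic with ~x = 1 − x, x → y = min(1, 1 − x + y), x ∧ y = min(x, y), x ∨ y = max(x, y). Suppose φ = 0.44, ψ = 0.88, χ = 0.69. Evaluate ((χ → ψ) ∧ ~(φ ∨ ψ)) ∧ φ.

0.12

χ → ψ = min(1, 1 − 0.69 + 0.88) = min(1, 1.19) = 1.00
φ ∨ ψ = max(0.44, 0.88) = 0.88
~(φ ∨ ψ) = 1 − 0.88 = 0.12
(χ → ψ) ∧ ~(φ ∨ ψ) = min(1.00, 0.12) = 0.12
((χ → ψ) ∧ ~(φ ∨ ψ)) ∧ φ = min(0.12, 0.44) = 0.12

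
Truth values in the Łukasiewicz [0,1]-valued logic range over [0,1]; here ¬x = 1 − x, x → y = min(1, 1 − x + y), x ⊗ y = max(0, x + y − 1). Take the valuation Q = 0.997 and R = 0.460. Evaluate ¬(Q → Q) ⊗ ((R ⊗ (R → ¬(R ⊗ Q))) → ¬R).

0.000

Q → Q = min(1, 1 − 0.997 + 0.997) = min(1, 1.000) = 1.000
¬(Q → Q) = 1 − 1.000 = 0.000
R ⊗ Q = max(0, 0.460 + 0.997 − 1) = max(0, 0.457) = 0.457
¬(R ⊗ Q) = 1 − 0.457 = 0.543
R → ¬(R ⊗ Q) = min(1, 1 − 0.460 + 0.543) = min(1, 1.083) = 1.000
R ⊗ (R → ¬(R ⊗ Q)) = max(0, 0.460 + 1.000 − 1) = max(0, 0.460) = 0.460
¬R = 1 − 0.460 = 0.540
(R ⊗ (R → ¬(R ⊗ Q))) → ¬R = min(1, 1 − 0.460 + 0.540) = min(1, 1.080) = 1.000
¬(Q → Q) ⊗ ((R ⊗ (R → ¬(R ⊗ Q))) → ¬R) = max(0, 0.000 + 1.000 − 1) = max(0, 0.000) = 0.000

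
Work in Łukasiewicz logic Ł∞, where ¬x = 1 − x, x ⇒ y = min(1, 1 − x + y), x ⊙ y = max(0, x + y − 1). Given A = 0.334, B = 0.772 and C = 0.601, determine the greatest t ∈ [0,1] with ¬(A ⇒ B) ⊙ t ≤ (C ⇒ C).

A ⇒ B = min(1, 1 − 0.334 + 0.772) = min(1, 1.438) = 1.000
¬(A ⇒ B) = 1 − 1.000 = 0.000
So the left factor is ¬(A ⇒ B) = 0.000.
C ⇒ C = min(1, 1 − 0.601 + 0.601) = min(1, 1.000) = 1.000
So the right-hand bound is C ⇒ C = 1.000.
The residuum of the Łukasiewicz t-norm gives the supremum: min(1, 1 − 0.000 + 1.000).
1 − 0.000 + 1.000 = 2.000, so t = min(1, 2.000) = 1.000.
Check: 0.000 ⊙ 1.000 = max(0, 0.000) = 0.000 ≤ 1.000.

1.000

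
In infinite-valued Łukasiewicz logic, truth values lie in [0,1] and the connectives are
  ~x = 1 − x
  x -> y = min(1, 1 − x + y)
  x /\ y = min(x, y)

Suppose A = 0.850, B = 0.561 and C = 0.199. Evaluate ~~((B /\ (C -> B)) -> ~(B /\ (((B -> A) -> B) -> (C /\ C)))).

0.878

C -> B = min(1, 1 − 0.199 + 0.561) = min(1, 1.362) = 1.000
B /\ (C -> B) = min(0.561, 1.000) = 0.561
B -> A = min(1, 1 − 0.561 + 0.850) = min(1, 1.289) = 1.000
(B -> A) -> B = min(1, 1 − 1.000 + 0.561) = min(1, 0.561) = 0.561
C /\ C = min(0.199, 0.199) = 0.199
((B -> A) -> B) -> (C /\ C) = min(1, 1 − 0.561 + 0.199) = min(1, 0.638) = 0.638
B /\ (((B -> A) -> B) -> (C /\ C)) = min(0.561, 0.638) = 0.561
~(B /\ (((B -> A) -> B) -> (C /\ C))) = 1 − 0.561 = 0.439
(B /\ (C -> B)) -> ~(B /\ (((B -> A) -> B) -> (C /\ C))) = min(1, 1 − 0.561 + 0.439) = min(1, 0.878) = 0.878
~((B /\ (C -> B)) -> ~(B /\ (((B -> A) -> B) -> (C /\ C)))) = 1 − 0.878 = 0.122
~~((B /\ (C -> B)) -> ~(B /\ (((B -> A) -> B) -> (C /\ C)))) = 1 − 0.122 = 0.878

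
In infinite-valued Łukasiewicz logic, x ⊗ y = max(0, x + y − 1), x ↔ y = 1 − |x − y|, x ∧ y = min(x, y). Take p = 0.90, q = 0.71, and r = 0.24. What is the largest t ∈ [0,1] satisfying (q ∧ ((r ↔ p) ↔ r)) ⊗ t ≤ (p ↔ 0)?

r ↔ p = 1 − |0.24 − 0.90| = 1 − 0.66 = 0.34
(r ↔ p) ↔ r = 1 − |0.34 − 0.24| = 1 − 0.10 = 0.90
q ∧ ((r ↔ p) ↔ r) = min(0.71, 0.90) = 0.71
So the left factor is q ∧ ((r ↔ p) ↔ r) = 0.71.
p ↔ 0 = 1 − |0.90 − 0.00| = 1 − 0.90 = 0.10
So the right-hand bound is p ↔ 0 = 0.10.
The residuum of the Łukasiewicz t-norm gives the supremum: min(1, 1 − 0.71 + 0.10).
1 − 0.71 + 0.10 = 0.39, so t = min(1, 0.39) = 0.39.
Check: 0.71 ⊗ 0.39 = max(0, 0.10) = 0.10 ≤ 0.10.

0.39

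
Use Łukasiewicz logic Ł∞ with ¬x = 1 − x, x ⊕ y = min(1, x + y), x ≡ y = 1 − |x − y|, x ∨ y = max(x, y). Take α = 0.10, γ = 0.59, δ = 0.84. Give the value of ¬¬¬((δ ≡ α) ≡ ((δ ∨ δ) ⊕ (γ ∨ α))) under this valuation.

δ ≡ α = 1 − |0.84 − 0.10| = 1 − 0.74 = 0.26
δ ∨ δ = max(0.84, 0.84) = 0.84
γ ∨ α = max(0.59, 0.10) = 0.59
(δ ∨ δ) ⊕ (γ ∨ α) = min(1, 0.84 + 0.59) = min(1, 1.43) = 1.00
(δ ≡ α) ≡ ((δ ∨ δ) ⊕ (γ ∨ α)) = 1 − |0.26 − 1.00| = 1 − 0.74 = 0.26
¬((δ ≡ α) ≡ ((δ ∨ δ) ⊕ (γ ∨ α))) = 1 − 0.26 = 0.74
¬¬((δ ≡ α) ≡ ((δ ∨ δ) ⊕ (γ ∨ α))) = 1 − 0.74 = 0.26
¬¬¬((δ ≡ α) ≡ ((δ ∨ δ) ⊕ (γ ∨ α))) = 1 − 0.26 = 0.74

0.74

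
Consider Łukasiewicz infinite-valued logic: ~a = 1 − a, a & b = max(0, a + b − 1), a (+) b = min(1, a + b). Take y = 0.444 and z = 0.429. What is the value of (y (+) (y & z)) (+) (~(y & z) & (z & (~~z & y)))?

y & z = max(0, 0.444 + 0.429 − 1) = max(0, -0.127) = 0.000
y (+) (y & z) = min(1, 0.444 + 0.000) = min(1, 0.444) = 0.444
~(y & z) = 1 − 0.000 = 1.000
~z = 1 − 0.429 = 0.571
~~z = 1 − 0.571 = 0.429
~~z & y = max(0, 0.429 + 0.444 − 1) = max(0, -0.127) = 0.000
z & (~~z & y) = max(0, 0.429 + 0.000 − 1) = max(0, -0.571) = 0.000
~(y & z) & (z & (~~z & y)) = max(0, 1.000 + 0.000 − 1) = max(0, 0.000) = 0.000
(y (+) (y & z)) (+) (~(y & z) & (z & (~~z & y))) = min(1, 0.444 + 0.000) = min(1, 0.444) = 0.444

0.444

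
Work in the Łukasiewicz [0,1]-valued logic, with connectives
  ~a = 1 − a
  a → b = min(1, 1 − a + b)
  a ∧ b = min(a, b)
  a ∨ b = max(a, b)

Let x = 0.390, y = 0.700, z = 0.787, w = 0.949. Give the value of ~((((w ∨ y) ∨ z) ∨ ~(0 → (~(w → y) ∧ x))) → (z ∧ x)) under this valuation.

0.559

w ∨ y = max(0.949, 0.700) = 0.949
(w ∨ y) ∨ z = max(0.949, 0.787) = 0.949
w → y = min(1, 1 − 0.949 + 0.700) = min(1, 0.751) = 0.751
~(w → y) = 1 − 0.751 = 0.249
~(w → y) ∧ x = min(0.249, 0.390) = 0.249
0 → (~(w → y) ∧ x) = min(1, 1 − 0.000 + 0.249) = min(1, 1.249) = 1.000
~(0 → (~(w → y) ∧ x)) = 1 − 1.000 = 0.000
((w ∨ y) ∨ z) ∨ ~(0 → (~(w → y) ∧ x)) = max(0.949, 0.000) = 0.949
z ∧ x = min(0.787, 0.390) = 0.390
(((w ∨ y) ∨ z) ∨ ~(0 → (~(w → y) ∧ x))) → (z ∧ x) = min(1, 1 − 0.949 + 0.390) = min(1, 0.441) = 0.441
~((((w ∨ y) ∨ z) ∨ ~(0 → (~(w → y) ∧ x))) → (z ∧ x)) = 1 − 0.441 = 0.559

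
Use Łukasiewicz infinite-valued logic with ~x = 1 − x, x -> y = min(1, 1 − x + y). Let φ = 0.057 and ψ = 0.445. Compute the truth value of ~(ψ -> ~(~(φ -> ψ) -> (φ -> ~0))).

0.445

φ -> ψ = min(1, 1 − 0.057 + 0.445) = min(1, 1.388) = 1.000
~(φ -> ψ) = 1 − 1.000 = 0.000
~0 = 1 − 0.000 = 1.000
φ -> ~0 = min(1, 1 − 0.057 + 1.000) = min(1, 1.943) = 1.000
~(φ -> ψ) -> (φ -> ~0) = min(1, 1 − 0.000 + 1.000) = min(1, 2.000) = 1.000
~(~(φ -> ψ) -> (φ -> ~0)) = 1 − 1.000 = 0.000
ψ -> ~(~(φ -> ψ) -> (φ -> ~0)) = min(1, 1 − 0.445 + 0.000) = min(1, 0.555) = 0.555
~(ψ -> ~(~(φ -> ψ) -> (φ -> ~0))) = 1 − 0.555 = 0.445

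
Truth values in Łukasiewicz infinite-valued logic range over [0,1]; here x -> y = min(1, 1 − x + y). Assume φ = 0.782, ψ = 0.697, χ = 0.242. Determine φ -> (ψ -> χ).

ψ -> χ = min(1, 1 − 0.697 + 0.242) = min(1, 0.545) = 0.545
φ -> (ψ -> χ) = min(1, 1 − 0.782 + 0.545) = min(1, 0.763) = 0.763

0.763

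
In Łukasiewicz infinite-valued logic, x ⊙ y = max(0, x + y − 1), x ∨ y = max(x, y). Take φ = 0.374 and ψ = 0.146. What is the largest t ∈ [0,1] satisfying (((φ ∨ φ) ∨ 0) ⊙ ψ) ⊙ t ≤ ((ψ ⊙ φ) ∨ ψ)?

φ ∨ φ = max(0.374, 0.374) = 0.374
(φ ∨ φ) ∨ 0 = max(0.374, 0.000) = 0.374
((φ ∨ φ) ∨ 0) ⊙ ψ = max(0, 0.374 + 0.146 − 1) = max(0, -0.480) = 0.000
So the left factor is ((φ ∨ φ) ∨ 0) ⊙ ψ = 0.000.
ψ ⊙ φ = max(0, 0.146 + 0.374 − 1) = max(0, -0.480) = 0.000
(ψ ⊙ φ) ∨ ψ = max(0.000, 0.146) = 0.146
So the right-hand bound is (ψ ⊙ φ) ∨ ψ = 0.146.
The residuum of the Łukasiewicz t-norm gives the supremum: min(1, 1 − 0.000 + 0.146).
1 − 0.000 + 0.146 = 1.146, so t = min(1, 1.146) = 1.000.
Check: 0.000 ⊙ 1.000 = max(0, 0.000) = 0.000 ≤ 0.146.

1.000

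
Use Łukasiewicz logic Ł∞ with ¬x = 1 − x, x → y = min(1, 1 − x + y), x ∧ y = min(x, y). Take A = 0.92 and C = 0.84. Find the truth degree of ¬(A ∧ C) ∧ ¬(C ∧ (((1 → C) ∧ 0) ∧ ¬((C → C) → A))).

0.16

A ∧ C = min(0.92, 0.84) = 0.84
¬(A ∧ C) = 1 − 0.84 = 0.16
1 → C = min(1, 1 − 1.00 + 0.84) = min(1, 0.84) = 0.84
(1 → C) ∧ 0 = min(0.84, 0.00) = 0.00
C → C = min(1, 1 − 0.84 + 0.84) = min(1, 1.00) = 1.00
(C → C) → A = min(1, 1 − 1.00 + 0.92) = min(1, 0.92) = 0.92
¬((C → C) → A) = 1 − 0.92 = 0.08
((1 → C) ∧ 0) ∧ ¬((C → C) → A) = min(0.00, 0.08) = 0.00
C ∧ (((1 → C) ∧ 0) ∧ ¬((C → C) → A)) = min(0.84, 0.00) = 0.00
¬(C ∧ (((1 → C) ∧ 0) ∧ ¬((C → C) → A))) = 1 − 0.00 = 1.00
¬(A ∧ C) ∧ ¬(C ∧ (((1 → C) ∧ 0) ∧ ¬((C → C) → A))) = min(0.16, 1.00) = 0.16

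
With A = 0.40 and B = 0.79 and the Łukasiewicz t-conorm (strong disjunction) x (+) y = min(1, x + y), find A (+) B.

1.00

A (+) B = min(1, 0.40 + 0.79) = min(1, 1.19) = 1.00
For comparison, the Gödel t-conorm max(x, y) would give 0.79.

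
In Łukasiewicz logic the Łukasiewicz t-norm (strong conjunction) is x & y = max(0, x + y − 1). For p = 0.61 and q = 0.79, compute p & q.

p & q = max(0, 0.61 + 0.79 − 1) = max(0, 0.40) = 0.40
For comparison, the Gödel (minimum) t-norm min(x, y) would give 0.61.

0.40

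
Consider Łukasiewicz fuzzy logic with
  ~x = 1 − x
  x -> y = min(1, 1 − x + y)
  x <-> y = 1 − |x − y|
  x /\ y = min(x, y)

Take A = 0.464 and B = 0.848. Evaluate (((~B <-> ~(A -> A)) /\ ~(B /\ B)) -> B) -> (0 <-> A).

~B = 1 − 0.848 = 0.152
A -> A = min(1, 1 − 0.464 + 0.464) = min(1, 1.000) = 1.000
~(A -> A) = 1 − 1.000 = 0.000
~B <-> ~(A -> A) = 1 − |0.152 − 0.000| = 1 − 0.152 = 0.848
B /\ B = min(0.848, 0.848) = 0.848
~(B /\ B) = 1 − 0.848 = 0.152
(~B <-> ~(A -> A)) /\ ~(B /\ B) = min(0.848, 0.152) = 0.152
((~B <-> ~(A -> A)) /\ ~(B /\ B)) -> B = min(1, 1 − 0.152 + 0.848) = min(1, 1.696) = 1.000
0 <-> A = 1 − |0.000 − 0.464| = 1 − 0.464 = 0.536
(((~B <-> ~(A -> A)) /\ ~(B /\ B)) -> B) -> (0 <-> A) = min(1, 1 − 1.000 + 0.536) = min(1, 0.536) = 0.536

0.536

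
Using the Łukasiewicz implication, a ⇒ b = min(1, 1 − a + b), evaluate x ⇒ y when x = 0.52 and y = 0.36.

0.84

x ⇒ y = min(1, 1 − 0.52 + 0.36) = min(1, 0.84) = 0.84
For comparison, the Gödel implication (1 if a ≤ b else b) would give 0.36.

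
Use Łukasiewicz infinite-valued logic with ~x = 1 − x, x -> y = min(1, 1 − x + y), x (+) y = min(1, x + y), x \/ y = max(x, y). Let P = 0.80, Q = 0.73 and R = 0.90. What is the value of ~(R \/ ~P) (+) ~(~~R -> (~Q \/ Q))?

~P = 1 − 0.80 = 0.20
R \/ ~P = max(0.90, 0.20) = 0.90
~(R \/ ~P) = 1 − 0.90 = 0.10
~R = 1 − 0.90 = 0.10
~~R = 1 − 0.10 = 0.90
~Q = 1 − 0.73 = 0.27
~Q \/ Q = max(0.27, 0.73) = 0.73
~~R -> (~Q \/ Q) = min(1, 1 − 0.90 + 0.73) = min(1, 0.83) = 0.83
~(~~R -> (~Q \/ Q)) = 1 − 0.83 = 0.17
~(R \/ ~P) (+) ~(~~R -> (~Q \/ Q)) = min(1, 0.10 + 0.17) = min(1, 0.27) = 0.27

0.27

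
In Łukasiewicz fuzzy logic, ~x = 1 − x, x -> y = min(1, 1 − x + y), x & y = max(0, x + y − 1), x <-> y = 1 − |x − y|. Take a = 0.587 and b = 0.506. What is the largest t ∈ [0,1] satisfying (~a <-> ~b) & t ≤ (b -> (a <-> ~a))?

~a = 1 − 0.587 = 0.413
~b = 1 − 0.506 = 0.494
~a <-> ~b = 1 − |0.413 − 0.494| = 1 − 0.081 = 0.919
So the left factor is ~a <-> ~b = 0.919.
a <-> ~a = 1 − |0.587 − 0.413| = 1 − 0.174 = 0.826
b -> (a <-> ~a) = min(1, 1 − 0.506 + 0.826) = min(1, 1.320) = 1.000
So the right-hand bound is b -> (a <-> ~a) = 1.000.
The residuum of the Łukasiewicz t-norm gives the supremum: min(1, 1 − 0.919 + 1.000).
1 − 0.919 + 1.000 = 1.081, so t = min(1, 1.081) = 1.000.
Check: 0.919 & 1.000 = max(0, 0.919) = 0.919 ≤ 1.000.

1.000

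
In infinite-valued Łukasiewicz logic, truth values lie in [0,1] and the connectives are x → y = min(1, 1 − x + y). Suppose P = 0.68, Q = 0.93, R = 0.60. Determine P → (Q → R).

Q → R = min(1, 1 − 0.93 + 0.60) = min(1, 0.67) = 0.67
P → (Q → R) = min(1, 1 − 0.68 + 0.67) = min(1, 0.99) = 0.99

0.99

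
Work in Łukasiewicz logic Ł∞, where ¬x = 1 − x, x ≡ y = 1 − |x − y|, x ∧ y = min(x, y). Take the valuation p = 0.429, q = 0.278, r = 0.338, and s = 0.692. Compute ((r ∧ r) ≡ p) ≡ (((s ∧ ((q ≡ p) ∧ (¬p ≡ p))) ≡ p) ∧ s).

r ∧ r = min(0.338, 0.338) = 0.338
(r ∧ r) ≡ p = 1 − |0.338 − 0.429| = 1 − 0.091 = 0.909
q ≡ p = 1 − |0.278 − 0.429| = 1 − 0.151 = 0.849
¬p = 1 − 0.429 = 0.571
¬p ≡ p = 1 − |0.571 − 0.429| = 1 − 0.142 = 0.858
(q ≡ p) ∧ (¬p ≡ p) = min(0.849, 0.858) = 0.849
s ∧ ((q ≡ p) ∧ (¬p ≡ p)) = min(0.692, 0.849) = 0.692
(s ∧ ((q ≡ p) ∧ (¬p ≡ p))) ≡ p = 1 − |0.692 − 0.429| = 1 − 0.263 = 0.737
((s ∧ ((q ≡ p) ∧ (¬p ≡ p))) ≡ p) ∧ s = min(0.737, 0.692) = 0.692
((r ∧ r) ≡ p) ≡ (((s ∧ ((q ≡ p) ∧ (¬p ≡ p))) ≡ p) ∧ s) = 1 − |0.909 − 0.692| = 1 − 0.217 = 0.783

0.783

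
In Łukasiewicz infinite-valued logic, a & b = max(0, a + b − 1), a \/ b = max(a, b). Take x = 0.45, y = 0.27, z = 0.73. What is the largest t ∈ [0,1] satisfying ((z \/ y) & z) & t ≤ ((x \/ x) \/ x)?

z \/ y = max(0.73, 0.27) = 0.73
(z \/ y) & z = max(0, 0.73 + 0.73 − 1) = max(0, 0.46) = 0.46
So the left factor is (z \/ y) & z = 0.46.
x \/ x = max(0.45, 0.45) = 0.45
(x \/ x) \/ x = max(0.45, 0.45) = 0.45
So the right-hand bound is (x \/ x) \/ x = 0.45.
The residuum of the Łukasiewicz t-norm gives the supremum: min(1, 1 − 0.46 + 0.45).
1 − 0.46 + 0.45 = 0.99, so t = min(1, 0.99) = 0.99.
Check: 0.46 & 0.99 = max(0, 0.45) = 0.45 ≤ 0.45.

0.99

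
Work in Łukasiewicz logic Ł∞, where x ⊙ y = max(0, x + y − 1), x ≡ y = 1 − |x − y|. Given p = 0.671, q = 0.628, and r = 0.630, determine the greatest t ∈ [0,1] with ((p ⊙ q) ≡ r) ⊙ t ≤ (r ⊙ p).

p ⊙ q = max(0, 0.671 + 0.628 − 1) = max(0, 0.299) = 0.299
(p ⊙ q) ≡ r = 1 − |0.299 − 0.630| = 1 − 0.331 = 0.669
So the left factor is (p ⊙ q) ≡ r = 0.669.
r ⊙ p = max(0, 0.630 + 0.671 − 1) = max(0, 0.301) = 0.301
So the right-hand bound is r ⊙ p = 0.301.
The residuum of the Łukasiewicz t-norm gives the supremum: min(1, 1 − 0.669 + 0.301).
1 − 0.669 + 0.301 = 0.632, so t = min(1, 0.632) = 0.632.
Check: 0.669 ⊙ 0.632 = max(0, 0.301) = 0.301 ≤ 0.301.

0.632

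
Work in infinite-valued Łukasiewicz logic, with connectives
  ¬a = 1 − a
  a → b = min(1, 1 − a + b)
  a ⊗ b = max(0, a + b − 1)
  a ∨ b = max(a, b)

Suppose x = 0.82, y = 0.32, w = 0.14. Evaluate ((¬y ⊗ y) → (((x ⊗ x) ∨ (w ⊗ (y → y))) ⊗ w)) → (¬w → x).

0.96

¬y = 1 − 0.32 = 0.68
¬y ⊗ y = max(0, 0.68 + 0.32 − 1) = max(0, 0.00) = 0.00
x ⊗ x = max(0, 0.82 + 0.82 − 1) = max(0, 0.64) = 0.64
y → y = min(1, 1 − 0.32 + 0.32) = min(1, 1.00) = 1.00
w ⊗ (y → y) = max(0, 0.14 + 1.00 − 1) = max(0, 0.14) = 0.14
(x ⊗ x) ∨ (w ⊗ (y → y)) = max(0.64, 0.14) = 0.64
((x ⊗ x) ∨ (w ⊗ (y → y))) ⊗ w = max(0, 0.64 + 0.14 − 1) = max(0, -0.22) = 0.00
(¬y ⊗ y) → (((x ⊗ x) ∨ (w ⊗ (y → y))) ⊗ w) = min(1, 1 − 0.00 + 0.00) = min(1, 1.00) = 1.00
¬w = 1 − 0.14 = 0.86
¬w → x = min(1, 1 − 0.86 + 0.82) = min(1, 0.96) = 0.96
((¬y ⊗ y) → (((x ⊗ x) ∨ (w ⊗ (y → y))) ⊗ w)) → (¬w → x) = min(1, 1 − 1.00 + 0.96) = min(1, 0.96) = 0.96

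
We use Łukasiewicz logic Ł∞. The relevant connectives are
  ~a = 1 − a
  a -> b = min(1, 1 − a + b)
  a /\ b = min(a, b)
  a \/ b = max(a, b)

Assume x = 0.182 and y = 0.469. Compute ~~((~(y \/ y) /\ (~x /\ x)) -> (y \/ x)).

1.000

y \/ y = max(0.469, 0.469) = 0.469
~(y \/ y) = 1 − 0.469 = 0.531
~x = 1 − 0.182 = 0.818
~x /\ x = min(0.818, 0.182) = 0.182
~(y \/ y) /\ (~x /\ x) = min(0.531, 0.182) = 0.182
y \/ x = max(0.469, 0.182) = 0.469
(~(y \/ y) /\ (~x /\ x)) -> (y \/ x) = min(1, 1 − 0.182 + 0.469) = min(1, 1.287) = 1.000
~((~(y \/ y) /\ (~x /\ x)) -> (y \/ x)) = 1 − 1.000 = 0.000
~~((~(y \/ y) /\ (~x /\ x)) -> (y \/ x)) = 1 − 0.000 = 1.000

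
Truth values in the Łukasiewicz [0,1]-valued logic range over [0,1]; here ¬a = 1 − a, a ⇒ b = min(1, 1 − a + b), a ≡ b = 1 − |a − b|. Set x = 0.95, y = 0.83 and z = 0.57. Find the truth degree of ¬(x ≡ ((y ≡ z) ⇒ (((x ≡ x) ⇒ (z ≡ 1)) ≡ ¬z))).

0.05

y ≡ z = 1 − |0.83 − 0.57| = 1 − 0.26 = 0.74
x ≡ x = 1 − |0.95 − 0.95| = 1 − 0.00 = 1.00
z ≡ 1 = 1 − |0.57 − 1.00| = 1 − 0.43 = 0.57
(x ≡ x) ⇒ (z ≡ 1) = min(1, 1 − 1.00 + 0.57) = min(1, 0.57) = 0.57
¬z = 1 − 0.57 = 0.43
((x ≡ x) ⇒ (z ≡ 1)) ≡ ¬z = 1 − |0.57 − 0.43| = 1 − 0.14 = 0.86
(y ≡ z) ⇒ (((x ≡ x) ⇒ (z ≡ 1)) ≡ ¬z) = min(1, 1 − 0.74 + 0.86) = min(1, 1.12) = 1.00
x ≡ ((y ≡ z) ⇒ (((x ≡ x) ⇒ (z ≡ 1)) ≡ ¬z)) = 1 − |0.95 − 1.00| = 1 − 0.05 = 0.95
¬(x ≡ ((y ≡ z) ⇒ (((x ≡ x) ⇒ (z ≡ 1)) ≡ ¬z))) = 1 − 0.95 = 0.05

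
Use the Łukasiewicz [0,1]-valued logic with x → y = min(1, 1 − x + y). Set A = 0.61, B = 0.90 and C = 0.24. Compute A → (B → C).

0.73

B → C = min(1, 1 − 0.90 + 0.24) = min(1, 0.34) = 0.34
A → (B → C) = min(1, 1 − 0.61 + 0.34) = min(1, 0.73) = 0.73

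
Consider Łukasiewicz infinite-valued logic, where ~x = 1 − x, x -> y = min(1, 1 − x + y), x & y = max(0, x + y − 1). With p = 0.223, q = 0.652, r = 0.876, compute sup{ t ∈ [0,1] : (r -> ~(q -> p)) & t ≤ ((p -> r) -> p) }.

q -> p = min(1, 1 − 0.652 + 0.223) = min(1, 0.571) = 0.571
~(q -> p) = 1 − 0.571 = 0.429
r -> ~(q -> p) = min(1, 1 − 0.876 + 0.429) = min(1, 0.553) = 0.553
So the left factor is r -> ~(q -> p) = 0.553.
p -> r = min(1, 1 − 0.223 + 0.876) = min(1, 1.653) = 1.000
(p -> r) -> p = min(1, 1 − 1.000 + 0.223) = min(1, 0.223) = 0.223
So the right-hand bound is (p -> r) -> p = 0.223.
The residuum of the Łukasiewicz t-norm gives the supremum: min(1, 1 − 0.553 + 0.223).
1 − 0.553 + 0.223 = 0.670, so t = min(1, 0.670) = 0.670.
Check: 0.553 & 0.670 = max(0, 0.223) = 0.223 ≤ 0.223.

0.670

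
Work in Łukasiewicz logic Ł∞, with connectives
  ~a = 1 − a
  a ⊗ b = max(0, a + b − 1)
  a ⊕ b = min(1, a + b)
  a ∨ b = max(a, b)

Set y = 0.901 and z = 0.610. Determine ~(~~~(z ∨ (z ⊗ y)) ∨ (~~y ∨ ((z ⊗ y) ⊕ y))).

0.000

z ⊗ y = max(0, 0.610 + 0.901 − 1) = max(0, 0.511) = 0.511
z ∨ (z ⊗ y) = max(0.610, 0.511) = 0.610
~(z ∨ (z ⊗ y)) = 1 − 0.610 = 0.390
~~(z ∨ (z ⊗ y)) = 1 − 0.390 = 0.610
~~~(z ∨ (z ⊗ y)) = 1 − 0.610 = 0.390
~y = 1 − 0.901 = 0.099
~~y = 1 − 0.099 = 0.901
(z ⊗ y) ⊕ y = min(1, 0.511 + 0.901) = min(1, 1.412) = 1.000
~~y ∨ ((z ⊗ y) ⊕ y) = max(0.901, 1.000) = 1.000
~~~(z ∨ (z ⊗ y)) ∨ (~~y ∨ ((z ⊗ y) ⊕ y)) = max(0.390, 1.000) = 1.000
~(~~~(z ∨ (z ⊗ y)) ∨ (~~y ∨ ((z ⊗ y) ⊕ y))) = 1 − 1.000 = 0.000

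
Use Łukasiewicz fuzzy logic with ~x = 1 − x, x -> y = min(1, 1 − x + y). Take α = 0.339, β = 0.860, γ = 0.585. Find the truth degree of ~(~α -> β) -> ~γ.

~α = 1 − 0.339 = 0.661
~α -> β = min(1, 1 − 0.661 + 0.860) = min(1, 1.199) = 1.000
~(~α -> β) = 1 − 1.000 = 0.000
~γ = 1 − 0.585 = 0.415
~(~α -> β) -> ~γ = min(1, 1 − 0.000 + 0.415) = min(1, 1.415) = 1.000

1.000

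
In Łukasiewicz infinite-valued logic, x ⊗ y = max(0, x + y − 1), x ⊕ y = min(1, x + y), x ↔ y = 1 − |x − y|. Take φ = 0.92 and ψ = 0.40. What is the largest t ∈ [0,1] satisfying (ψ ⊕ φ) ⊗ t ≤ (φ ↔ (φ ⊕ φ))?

0.92

ψ ⊕ φ = min(1, 0.40 + 0.92) = min(1, 1.32) = 1.00
So the left factor is ψ ⊕ φ = 1.00.
φ ⊕ φ = min(1, 0.92 + 0.92) = min(1, 1.84) = 1.00
φ ↔ (φ ⊕ φ) = 1 − |0.92 − 1.00| = 1 − 0.08 = 0.92
So the right-hand bound is φ ↔ (φ ⊕ φ) = 0.92.
The residuum of the Łukasiewicz t-norm gives the supremum: min(1, 1 − 1.00 + 0.92).
1 − 1.00 + 0.92 = 0.92, so t = min(1, 0.92) = 0.92.
Check: 1.00 ⊗ 0.92 = max(0, 0.92) = 0.92 ≤ 0.92.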